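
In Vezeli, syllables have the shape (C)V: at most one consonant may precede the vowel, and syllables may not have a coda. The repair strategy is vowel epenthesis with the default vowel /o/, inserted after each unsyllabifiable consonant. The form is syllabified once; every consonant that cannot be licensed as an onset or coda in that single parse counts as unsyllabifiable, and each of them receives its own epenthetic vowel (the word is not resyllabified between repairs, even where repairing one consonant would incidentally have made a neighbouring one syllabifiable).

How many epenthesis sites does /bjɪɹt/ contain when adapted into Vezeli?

The unsyllabifiable consonants are /b/, /ɹ/, /t/; each receives one epenthetic vowel.

3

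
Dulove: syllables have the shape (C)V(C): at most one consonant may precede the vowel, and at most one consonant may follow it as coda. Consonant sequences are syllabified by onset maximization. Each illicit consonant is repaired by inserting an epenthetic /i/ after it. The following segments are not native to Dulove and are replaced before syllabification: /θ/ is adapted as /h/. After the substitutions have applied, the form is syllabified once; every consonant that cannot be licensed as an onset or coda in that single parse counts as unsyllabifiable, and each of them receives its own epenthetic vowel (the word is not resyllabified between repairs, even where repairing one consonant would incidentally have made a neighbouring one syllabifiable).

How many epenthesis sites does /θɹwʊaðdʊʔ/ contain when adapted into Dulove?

2

After substitution the input is /hɹwʊaðdʊʔ/.
The unsyllabifiable consonants are /h/, /ɹ/; each receives one epenthetic vowel.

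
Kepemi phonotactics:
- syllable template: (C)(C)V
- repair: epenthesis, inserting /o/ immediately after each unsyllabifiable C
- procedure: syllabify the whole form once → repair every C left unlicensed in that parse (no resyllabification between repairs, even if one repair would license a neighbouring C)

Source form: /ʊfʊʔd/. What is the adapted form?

Under (C)(C)V, the unsyllabifiable consonants are /ʔ/, /d/ (no codas are permitted; onsets may contain at most 2 consonants).
Each unlicensed consonant becomes the onset of a new syllable: /ʔ/ → /ʔo/, /d/ → /do/.

ʊfʊʔodo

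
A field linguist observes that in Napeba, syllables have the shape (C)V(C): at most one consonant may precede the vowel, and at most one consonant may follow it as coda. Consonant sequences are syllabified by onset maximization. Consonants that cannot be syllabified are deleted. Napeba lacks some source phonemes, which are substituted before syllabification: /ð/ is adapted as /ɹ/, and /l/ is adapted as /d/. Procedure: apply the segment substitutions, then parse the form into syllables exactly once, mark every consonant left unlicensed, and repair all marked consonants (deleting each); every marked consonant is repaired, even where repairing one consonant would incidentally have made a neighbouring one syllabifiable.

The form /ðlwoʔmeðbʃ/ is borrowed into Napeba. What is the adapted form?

woʔmeɹ

Substitution: /ð/ → /ɹ/, /l/ → /d/, giving /ɹdwoʔmeɹbʃ/.
The consonants /ɹ/, /d/, /b/, /ʃ/ cannot be parsed into a legal (C)V(C) syllable (at most one coda consonant is licensed; onsets are limited to one consonant).
Deletion applies to /ɹ/, /d/, /b/, /ʃ/.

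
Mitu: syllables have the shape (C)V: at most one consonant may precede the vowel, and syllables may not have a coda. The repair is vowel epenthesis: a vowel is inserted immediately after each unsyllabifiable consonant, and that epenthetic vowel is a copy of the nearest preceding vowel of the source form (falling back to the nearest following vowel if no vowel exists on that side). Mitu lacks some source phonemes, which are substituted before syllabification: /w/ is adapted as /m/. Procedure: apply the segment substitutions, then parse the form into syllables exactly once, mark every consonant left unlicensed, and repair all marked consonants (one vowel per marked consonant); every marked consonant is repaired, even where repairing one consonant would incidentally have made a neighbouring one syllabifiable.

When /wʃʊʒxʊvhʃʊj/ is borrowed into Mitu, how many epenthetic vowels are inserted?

After substitution the input is /mʃʊʒxʊvhʃʊj/.
The unsyllabifiable consonants are /m/, /ʒ/, /v/, /h/, /j/; each receives one epenthetic vowel.

5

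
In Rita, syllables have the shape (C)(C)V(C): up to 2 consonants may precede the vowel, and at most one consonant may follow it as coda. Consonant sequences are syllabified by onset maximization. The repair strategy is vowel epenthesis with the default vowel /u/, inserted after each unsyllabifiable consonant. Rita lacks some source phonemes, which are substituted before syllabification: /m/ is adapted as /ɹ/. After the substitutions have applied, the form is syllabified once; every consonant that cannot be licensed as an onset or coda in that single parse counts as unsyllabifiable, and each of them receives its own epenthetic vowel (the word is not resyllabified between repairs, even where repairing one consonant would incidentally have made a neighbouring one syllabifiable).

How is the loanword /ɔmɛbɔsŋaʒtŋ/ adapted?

Substitution: /m/ → /ɹ/, giving /ɔɹɛbɔsŋaʒtŋ/.
The consonants /t/, /ŋ/ cannot be parsed into a legal (C)(C)V(C) syllable (at most one coda consonant is licensed; onsets may contain at most 2 consonants).
Inserting the epenthetic vowel yields /t/ → /tu/, /ŋ/ → /ŋu/.

ɔɹɛbɔsŋaʒtuŋu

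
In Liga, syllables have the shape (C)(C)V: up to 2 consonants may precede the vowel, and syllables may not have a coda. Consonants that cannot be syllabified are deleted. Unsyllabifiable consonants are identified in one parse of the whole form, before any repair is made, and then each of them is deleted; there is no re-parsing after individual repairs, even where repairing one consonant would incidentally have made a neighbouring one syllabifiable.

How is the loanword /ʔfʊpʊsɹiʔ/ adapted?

Syllabifying with onset maximization leaves /ʔ/ stranded (no codas are permitted; onsets may contain at most 2 consonants).
Each unlicensed consonant is deleted: /ʔ/.

ʔfʊpʊsɹi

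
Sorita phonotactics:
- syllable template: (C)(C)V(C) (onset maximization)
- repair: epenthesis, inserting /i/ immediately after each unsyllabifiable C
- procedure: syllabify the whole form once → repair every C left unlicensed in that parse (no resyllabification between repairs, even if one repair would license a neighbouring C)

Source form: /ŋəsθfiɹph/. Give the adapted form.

ŋəsθfiɹpihi

Syllabifying with onset maximization leaves /p/, /h/ stranded (at most one coda consonant is licensed; onsets may contain at most 2 consonants).
Inserting the epenthetic vowel yields /p/ → /pi/, /h/ → /hi/.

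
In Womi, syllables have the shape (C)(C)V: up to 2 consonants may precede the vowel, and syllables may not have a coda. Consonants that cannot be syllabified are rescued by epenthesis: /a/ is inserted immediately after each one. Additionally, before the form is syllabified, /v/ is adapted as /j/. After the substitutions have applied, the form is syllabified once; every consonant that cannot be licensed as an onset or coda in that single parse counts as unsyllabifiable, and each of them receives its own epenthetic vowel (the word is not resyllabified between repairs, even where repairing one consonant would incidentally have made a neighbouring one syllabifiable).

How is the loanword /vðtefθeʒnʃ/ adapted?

Substitution: /v/ → /j/, giving /jðtefθeʒnʃ/.
The consonants /j/, /ʒ/, /n/, /ʃ/ cannot be parsed into a legal (C)(C)V syllable (no codas are permitted; onsets may contain at most 2 consonants).
Each unlicensed consonant becomes the onset of a new syllable: /j/ → /ja/, /ʒ/ → /ʒa/, /n/ → /na/, /ʃ/ → /ʃa/.

jaðtefθeʒanaʃa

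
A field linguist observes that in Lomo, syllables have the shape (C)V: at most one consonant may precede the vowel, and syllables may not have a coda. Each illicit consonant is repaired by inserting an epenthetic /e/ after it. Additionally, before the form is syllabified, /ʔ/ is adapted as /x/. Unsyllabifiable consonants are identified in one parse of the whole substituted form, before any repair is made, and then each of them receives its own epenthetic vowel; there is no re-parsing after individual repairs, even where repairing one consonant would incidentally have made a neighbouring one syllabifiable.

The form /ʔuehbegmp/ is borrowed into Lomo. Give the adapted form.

xuehebegemepe

Substitution: /ʔ/ → /x/, giving /xuehbegmp/.
The consonants /h/, /g/, /m/, /p/ cannot be parsed into a legal (C)V syllable (no codas are permitted; onsets are limited to one consonant).
Epenthesis after each stranded consonant: /h/ → /he/, /g/ → /ge/, /m/ → /me/, /p/ → /pe/.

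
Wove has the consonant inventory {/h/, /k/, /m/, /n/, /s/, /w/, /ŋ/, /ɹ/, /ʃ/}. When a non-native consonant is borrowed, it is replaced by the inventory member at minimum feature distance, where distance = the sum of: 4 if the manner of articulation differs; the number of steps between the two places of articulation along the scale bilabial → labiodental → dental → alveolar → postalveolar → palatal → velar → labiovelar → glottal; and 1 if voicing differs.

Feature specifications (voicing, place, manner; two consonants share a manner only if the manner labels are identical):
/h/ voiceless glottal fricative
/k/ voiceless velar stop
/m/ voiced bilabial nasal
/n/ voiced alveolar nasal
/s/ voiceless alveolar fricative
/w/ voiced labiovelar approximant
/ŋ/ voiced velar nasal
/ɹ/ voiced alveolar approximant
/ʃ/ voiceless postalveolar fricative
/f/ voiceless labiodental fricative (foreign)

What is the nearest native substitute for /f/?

/s/ is closest: same manner (fricative), place distance 2 (labiodental→alveolar), same voicing; total 2. Next closest is /ʃ/ at distance 3.

s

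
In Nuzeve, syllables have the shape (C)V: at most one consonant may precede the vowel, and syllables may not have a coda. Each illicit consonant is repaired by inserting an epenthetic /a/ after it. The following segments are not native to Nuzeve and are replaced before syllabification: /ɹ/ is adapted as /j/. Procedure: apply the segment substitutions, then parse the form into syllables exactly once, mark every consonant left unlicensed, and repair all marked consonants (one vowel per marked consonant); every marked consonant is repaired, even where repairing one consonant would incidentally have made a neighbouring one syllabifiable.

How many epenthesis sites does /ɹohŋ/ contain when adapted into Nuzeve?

2

After substitution the input is /johŋ/.
The unsyllabifiable consonants are /h/, /ŋ/; each receives one epenthetic vowel.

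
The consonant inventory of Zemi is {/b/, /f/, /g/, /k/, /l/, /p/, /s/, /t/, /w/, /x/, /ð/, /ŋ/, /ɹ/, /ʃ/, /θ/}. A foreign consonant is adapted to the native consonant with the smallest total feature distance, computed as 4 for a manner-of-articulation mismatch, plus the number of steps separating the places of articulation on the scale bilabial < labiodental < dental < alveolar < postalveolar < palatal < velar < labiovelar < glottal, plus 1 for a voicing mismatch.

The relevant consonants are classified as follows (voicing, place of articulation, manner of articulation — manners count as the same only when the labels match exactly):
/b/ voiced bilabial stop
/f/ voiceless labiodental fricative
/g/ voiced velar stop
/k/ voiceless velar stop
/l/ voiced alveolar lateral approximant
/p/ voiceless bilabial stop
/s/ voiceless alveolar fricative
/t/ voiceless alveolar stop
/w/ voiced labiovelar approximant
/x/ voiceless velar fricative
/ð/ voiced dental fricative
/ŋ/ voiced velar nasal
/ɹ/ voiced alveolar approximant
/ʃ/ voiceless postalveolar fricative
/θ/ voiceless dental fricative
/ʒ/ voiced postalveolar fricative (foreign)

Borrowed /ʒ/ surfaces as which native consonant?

/ʃ/ is closest: same manner (fricative), place distance 0 (postalveolar→postalveolar), voicing differs (+1); total 1. Next closest is /s/ at distance 2.

ʃ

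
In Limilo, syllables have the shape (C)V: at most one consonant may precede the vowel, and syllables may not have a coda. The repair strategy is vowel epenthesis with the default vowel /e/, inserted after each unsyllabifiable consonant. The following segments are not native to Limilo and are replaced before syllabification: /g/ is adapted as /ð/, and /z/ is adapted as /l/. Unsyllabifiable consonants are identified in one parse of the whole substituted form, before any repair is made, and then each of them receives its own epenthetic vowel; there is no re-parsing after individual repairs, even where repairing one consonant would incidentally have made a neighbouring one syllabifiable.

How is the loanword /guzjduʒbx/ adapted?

ðulejeduʒebexe

Substitution: /g/ → /ð/, /z/ → /l/, giving /ðuljduʒbx/.
Under (C)V, the unsyllabifiable consonants are /l/, /j/, /ʒ/, /b/, /x/ (no codas are permitted; onsets are limited to one consonant).
Inserting the epenthetic vowel yields /l/ → /le/, /j/ → /je/, /ʒ/ → /ʒe/, /b/ → /be/, /x/ → /xe/.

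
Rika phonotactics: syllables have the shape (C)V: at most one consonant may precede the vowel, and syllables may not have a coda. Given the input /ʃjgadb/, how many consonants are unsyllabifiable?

Under (C)V, the unsyllabifiable consonants are /ʃ/, /j/, /d/, /b/ (no codas are permitted; onsets are limited to one consonant).

4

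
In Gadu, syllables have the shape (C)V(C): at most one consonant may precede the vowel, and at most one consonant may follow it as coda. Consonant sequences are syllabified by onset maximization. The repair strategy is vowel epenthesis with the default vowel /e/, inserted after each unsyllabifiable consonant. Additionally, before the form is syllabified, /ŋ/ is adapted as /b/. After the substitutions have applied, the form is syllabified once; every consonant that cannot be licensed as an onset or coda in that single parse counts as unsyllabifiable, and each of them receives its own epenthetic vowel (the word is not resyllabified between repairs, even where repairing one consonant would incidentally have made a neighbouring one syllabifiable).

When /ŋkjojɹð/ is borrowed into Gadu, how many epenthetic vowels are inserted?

4

After substitution the input is /bkjojɹð/.
The unsyllabifiable consonants are /b/, /k/, /ɹ/, /ð/; each receives one epenthetic vowel.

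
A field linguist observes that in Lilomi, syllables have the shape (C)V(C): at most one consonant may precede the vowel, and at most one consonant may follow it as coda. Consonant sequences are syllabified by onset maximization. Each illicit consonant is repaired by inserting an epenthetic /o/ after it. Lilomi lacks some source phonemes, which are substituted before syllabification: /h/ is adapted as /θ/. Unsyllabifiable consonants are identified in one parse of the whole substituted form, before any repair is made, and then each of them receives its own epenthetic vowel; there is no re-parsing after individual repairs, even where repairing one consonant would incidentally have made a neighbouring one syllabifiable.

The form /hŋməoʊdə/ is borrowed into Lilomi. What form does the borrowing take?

θoŋoməoʊdə

Substitution: /h/ → /θ/, giving /θŋməoʊdə/.
Syllabifying with onset maximization leaves /θ/, /ŋ/ stranded (at most one coda consonant is licensed; onsets are limited to one consonant).
Epenthesis after each stranded consonant: /θ/ → /θo/, /ŋ/ → /ŋo/.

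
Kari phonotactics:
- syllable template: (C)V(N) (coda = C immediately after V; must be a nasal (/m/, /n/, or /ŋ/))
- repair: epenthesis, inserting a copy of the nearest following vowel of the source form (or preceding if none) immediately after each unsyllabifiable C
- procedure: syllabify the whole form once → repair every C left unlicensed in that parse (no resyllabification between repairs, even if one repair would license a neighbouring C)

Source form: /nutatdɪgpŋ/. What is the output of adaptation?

nutatɪdɪgɪpɪŋɪ

Syllabifying with onset maximization leaves /t/, /g/, /p/, /ŋ/ stranded (only a nasal (/m/, /n/, or /ŋ/) is licensed in coda position; onsets are limited to one consonant).
Each unlicensed consonant becomes the onset of a new syllable: /t/ → /tɪ/, /g/ → /gɪ/, /p/ → /pɪ/, /ŋ/ → /ŋɪ/.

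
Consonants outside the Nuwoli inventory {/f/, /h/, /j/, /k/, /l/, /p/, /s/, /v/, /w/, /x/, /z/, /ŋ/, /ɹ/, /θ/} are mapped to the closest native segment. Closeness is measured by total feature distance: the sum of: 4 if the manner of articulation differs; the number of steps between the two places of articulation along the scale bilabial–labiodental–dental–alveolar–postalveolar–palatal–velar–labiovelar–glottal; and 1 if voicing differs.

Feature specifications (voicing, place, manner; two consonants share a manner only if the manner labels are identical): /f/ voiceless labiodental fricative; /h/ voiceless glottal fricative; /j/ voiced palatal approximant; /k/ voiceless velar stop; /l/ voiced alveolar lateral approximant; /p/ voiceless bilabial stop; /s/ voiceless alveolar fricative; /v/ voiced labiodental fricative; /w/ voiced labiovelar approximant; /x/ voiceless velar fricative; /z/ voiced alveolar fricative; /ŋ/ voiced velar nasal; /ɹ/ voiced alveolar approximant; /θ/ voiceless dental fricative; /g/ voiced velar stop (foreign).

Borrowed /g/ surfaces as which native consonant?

/k/ is closest: same manner (stop), place distance 0 (velar→velar), voicing differs (+1); total 1. Next closest is /ŋ/ at distance 4.

k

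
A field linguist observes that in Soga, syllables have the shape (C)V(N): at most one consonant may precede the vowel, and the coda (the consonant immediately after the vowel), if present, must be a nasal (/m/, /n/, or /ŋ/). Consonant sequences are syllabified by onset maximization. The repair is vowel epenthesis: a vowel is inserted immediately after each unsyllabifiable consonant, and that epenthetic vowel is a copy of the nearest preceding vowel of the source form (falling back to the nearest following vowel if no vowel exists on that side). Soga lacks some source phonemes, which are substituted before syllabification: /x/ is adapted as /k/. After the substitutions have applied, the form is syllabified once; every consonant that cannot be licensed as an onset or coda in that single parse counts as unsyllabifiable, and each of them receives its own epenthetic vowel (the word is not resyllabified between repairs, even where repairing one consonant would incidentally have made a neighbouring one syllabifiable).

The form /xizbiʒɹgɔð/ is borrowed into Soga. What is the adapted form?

Substitution: /x/ → /k/, giving /kizbiʒɹgɔð/.
Under (C)V(N), the unsyllabifiable consonants are /z/, /ʒ/, /ɹ/, /ð/ (only a nasal (/m/, /n/, or /ŋ/) is licensed in coda position; onsets are limited to one consonant).
Epenthesis after each stranded consonant: /z/ → /zi/, /ʒ/ → /ʒi/, /ɹ/ → /ɹi/, /ð/ → /ðɔ/.

kizibiʒiɹigɔðɔ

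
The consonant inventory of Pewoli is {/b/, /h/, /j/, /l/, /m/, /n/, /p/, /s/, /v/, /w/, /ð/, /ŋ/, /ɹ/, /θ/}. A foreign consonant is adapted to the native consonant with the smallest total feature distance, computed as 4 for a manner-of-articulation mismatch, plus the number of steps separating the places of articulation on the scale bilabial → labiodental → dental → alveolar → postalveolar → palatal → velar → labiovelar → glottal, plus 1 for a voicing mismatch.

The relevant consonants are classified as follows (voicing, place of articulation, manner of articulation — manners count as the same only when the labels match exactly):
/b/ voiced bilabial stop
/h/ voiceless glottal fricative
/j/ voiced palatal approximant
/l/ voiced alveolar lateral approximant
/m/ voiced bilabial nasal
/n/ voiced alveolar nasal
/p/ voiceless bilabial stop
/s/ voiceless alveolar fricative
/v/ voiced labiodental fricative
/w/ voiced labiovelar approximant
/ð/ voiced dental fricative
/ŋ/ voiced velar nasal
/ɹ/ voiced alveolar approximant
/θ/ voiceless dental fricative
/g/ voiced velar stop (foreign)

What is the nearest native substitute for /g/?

/ŋ/ is closest: manner differs (stop→nasal, +4), place distance 0 (velar→velar), same voicing; total 4. Next closest is /j/ at distance 5.

ŋ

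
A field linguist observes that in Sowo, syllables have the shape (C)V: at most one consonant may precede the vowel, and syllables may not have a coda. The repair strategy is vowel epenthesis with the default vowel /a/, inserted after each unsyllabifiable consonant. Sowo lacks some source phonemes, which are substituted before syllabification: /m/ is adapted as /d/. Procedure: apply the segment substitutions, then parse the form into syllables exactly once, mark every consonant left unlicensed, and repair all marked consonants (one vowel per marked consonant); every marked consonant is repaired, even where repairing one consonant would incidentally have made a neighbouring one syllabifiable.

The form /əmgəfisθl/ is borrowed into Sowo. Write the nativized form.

ədagəfisaθala

Substitution: /m/ → /d/, giving /ədgəfisθl/.
The consonants /d/, /s/, /θ/, /l/ cannot be parsed into a legal (C)V syllable (no codas are permitted; onsets are limited to one consonant).
Inserting the epenthetic vowel yields /d/ → /da/, /s/ → /sa/, /θ/ → /θa/, /l/ → /la/.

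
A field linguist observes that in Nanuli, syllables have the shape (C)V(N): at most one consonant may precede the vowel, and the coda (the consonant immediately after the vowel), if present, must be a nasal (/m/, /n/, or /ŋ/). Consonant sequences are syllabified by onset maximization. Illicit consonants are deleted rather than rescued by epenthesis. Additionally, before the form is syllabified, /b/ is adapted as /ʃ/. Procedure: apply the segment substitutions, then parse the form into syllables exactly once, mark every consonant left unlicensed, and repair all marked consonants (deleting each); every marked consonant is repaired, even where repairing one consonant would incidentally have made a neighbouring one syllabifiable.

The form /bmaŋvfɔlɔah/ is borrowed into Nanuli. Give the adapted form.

maŋfɔlɔa

Substitution: /b/ → /ʃ/, giving /ʃmaŋvfɔlɔah/.
The consonants /ʃ/, /v/, /h/ cannot be parsed into a legal (C)V(N) syllable (only a nasal (/m/, /n/, or /ŋ/) is licensed in coda position; onsets are limited to one consonant).
Each unlicensed consonant is deleted: /ʃ/, /v/, /h/.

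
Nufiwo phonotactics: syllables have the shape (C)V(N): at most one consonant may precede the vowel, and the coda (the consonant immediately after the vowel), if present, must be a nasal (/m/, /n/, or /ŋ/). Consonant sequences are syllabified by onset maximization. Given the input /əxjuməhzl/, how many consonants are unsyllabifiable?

4

Syllabifying with onset maximization leaves /x/, /h/, /z/, /l/ stranded (only a nasal (/m/, /n/, or /ŋ/) is licensed in coda position; onsets are limited to one consonant).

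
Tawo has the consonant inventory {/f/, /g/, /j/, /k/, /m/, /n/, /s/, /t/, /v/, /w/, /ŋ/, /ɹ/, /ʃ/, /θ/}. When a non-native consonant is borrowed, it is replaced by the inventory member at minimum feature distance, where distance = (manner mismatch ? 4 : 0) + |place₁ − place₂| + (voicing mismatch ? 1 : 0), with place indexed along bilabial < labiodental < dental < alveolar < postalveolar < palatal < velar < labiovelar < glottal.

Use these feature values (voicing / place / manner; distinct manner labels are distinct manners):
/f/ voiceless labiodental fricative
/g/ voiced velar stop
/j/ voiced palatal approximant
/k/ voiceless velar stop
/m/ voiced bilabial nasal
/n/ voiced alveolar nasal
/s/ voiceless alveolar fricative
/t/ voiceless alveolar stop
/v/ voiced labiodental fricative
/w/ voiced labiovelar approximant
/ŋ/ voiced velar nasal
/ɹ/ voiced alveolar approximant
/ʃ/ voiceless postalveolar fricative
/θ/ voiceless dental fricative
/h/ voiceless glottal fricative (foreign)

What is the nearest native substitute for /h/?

ʃ

/ʃ/ is closest: same manner (fricative), place distance 4 (glottal→postalveolar), same voicing; total 4. Next closest is /s/ at distance 5.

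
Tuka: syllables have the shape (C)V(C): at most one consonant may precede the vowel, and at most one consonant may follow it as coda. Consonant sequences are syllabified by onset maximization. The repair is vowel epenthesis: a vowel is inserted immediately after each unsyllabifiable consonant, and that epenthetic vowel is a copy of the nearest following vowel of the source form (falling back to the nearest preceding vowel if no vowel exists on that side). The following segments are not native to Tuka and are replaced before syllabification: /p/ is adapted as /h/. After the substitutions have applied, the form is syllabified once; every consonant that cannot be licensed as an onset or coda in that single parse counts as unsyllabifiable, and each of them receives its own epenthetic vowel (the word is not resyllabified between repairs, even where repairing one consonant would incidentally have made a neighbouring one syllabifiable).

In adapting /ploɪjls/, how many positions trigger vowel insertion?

3

After substitution the input is /hloɪjls/.
The unsyllabifiable consonants are /h/, /l/, /s/; each receives one epenthetic vowel.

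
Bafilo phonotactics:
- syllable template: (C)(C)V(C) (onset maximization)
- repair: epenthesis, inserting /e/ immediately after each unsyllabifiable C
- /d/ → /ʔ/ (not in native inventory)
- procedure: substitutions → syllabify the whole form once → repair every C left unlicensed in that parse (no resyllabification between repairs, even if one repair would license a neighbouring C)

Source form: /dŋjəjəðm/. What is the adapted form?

ʔeŋjəjəðme

Substitution: /d/ → /ʔ/, giving /ʔŋjəjəðm/.
Under (C)(C)V(C), the unsyllabifiable consonants are /ʔ/, /m/ (at most one coda consonant is licensed; onsets may contain at most 2 consonants).
Each unlicensed consonant becomes the onset of a new syllable: /ʔ/ → /ʔe/, /m/ → /me/.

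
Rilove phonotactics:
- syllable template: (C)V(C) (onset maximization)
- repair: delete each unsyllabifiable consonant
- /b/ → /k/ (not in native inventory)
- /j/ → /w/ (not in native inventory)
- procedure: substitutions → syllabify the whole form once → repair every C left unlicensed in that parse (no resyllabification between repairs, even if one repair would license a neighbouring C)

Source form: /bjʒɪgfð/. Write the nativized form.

Substitution: /b/ → /k/, /j/ → /w/, giving /kwʒɪgfð/.
The consonants /k/, /w/, /f/, /ð/ cannot be parsed into a legal (C)V(C) syllable (at most one coda consonant is licensed; onsets are limited to one consonant).
Deletion applies to /k/, /w/, /f/, /ð/.

ʒɪg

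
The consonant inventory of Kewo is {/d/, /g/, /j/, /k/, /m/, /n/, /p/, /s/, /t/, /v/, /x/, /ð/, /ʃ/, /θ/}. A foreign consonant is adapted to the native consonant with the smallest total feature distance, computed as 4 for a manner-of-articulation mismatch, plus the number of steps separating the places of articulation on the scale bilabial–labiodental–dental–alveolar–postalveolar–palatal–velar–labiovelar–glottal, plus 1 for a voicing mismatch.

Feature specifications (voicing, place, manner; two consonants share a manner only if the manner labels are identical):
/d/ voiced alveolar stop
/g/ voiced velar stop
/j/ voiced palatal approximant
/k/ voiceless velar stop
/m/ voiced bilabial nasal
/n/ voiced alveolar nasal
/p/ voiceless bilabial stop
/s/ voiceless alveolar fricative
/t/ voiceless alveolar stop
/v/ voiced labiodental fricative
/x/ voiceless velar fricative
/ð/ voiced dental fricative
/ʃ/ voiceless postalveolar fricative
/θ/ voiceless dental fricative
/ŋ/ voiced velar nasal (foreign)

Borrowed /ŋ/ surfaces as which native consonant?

/n/ is closest: same manner (nasal), place distance 3 (velar→alveolar), same voicing; total 3. Next closest is /g/ at distance 4.

n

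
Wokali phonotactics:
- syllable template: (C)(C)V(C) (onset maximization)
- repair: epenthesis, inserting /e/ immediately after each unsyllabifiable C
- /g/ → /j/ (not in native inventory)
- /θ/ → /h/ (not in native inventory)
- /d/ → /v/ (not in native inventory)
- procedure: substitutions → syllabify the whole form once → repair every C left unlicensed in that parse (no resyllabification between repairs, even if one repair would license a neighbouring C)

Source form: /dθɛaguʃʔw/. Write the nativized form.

vhɛajuʃʔewe

Substitution: /d/ → /v/, /θ/ → /h/, /g/ → /j/, giving /vhɛajuʃʔw/.
Syllabifying with onset maximization leaves /ʔ/, /w/ stranded (at most one coda consonant is licensed; onsets may contain at most 2 consonants).
Inserting the epenthetic vowel yields /ʔ/ → /ʔe/, /w/ → /we/.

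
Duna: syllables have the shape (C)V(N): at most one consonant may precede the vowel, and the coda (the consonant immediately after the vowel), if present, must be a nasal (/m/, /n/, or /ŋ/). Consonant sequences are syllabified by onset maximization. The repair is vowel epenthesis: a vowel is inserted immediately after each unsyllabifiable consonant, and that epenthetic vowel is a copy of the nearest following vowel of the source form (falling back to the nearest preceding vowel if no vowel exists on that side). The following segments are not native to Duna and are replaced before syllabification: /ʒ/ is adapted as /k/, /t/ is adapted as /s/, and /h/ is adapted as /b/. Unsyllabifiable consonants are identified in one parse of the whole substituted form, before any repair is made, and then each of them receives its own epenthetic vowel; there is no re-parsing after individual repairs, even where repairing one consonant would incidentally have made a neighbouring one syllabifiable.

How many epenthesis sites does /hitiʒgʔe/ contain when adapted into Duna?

2

After substitution the input is /bisikgʔe/.
The unsyllabifiable consonants are /k/, /g/; each receives one epenthetic vowel.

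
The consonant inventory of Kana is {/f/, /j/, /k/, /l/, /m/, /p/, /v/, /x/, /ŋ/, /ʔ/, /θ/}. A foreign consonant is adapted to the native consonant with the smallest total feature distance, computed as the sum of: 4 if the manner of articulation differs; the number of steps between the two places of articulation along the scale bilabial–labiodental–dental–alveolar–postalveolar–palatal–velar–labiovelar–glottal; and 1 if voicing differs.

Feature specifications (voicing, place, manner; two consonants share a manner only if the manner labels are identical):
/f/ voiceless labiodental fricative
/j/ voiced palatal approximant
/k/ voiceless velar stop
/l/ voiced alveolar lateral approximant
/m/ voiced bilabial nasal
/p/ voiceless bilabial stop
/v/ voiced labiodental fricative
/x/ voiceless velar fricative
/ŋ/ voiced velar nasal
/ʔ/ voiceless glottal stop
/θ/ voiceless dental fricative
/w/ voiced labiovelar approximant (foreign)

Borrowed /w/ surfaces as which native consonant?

/j/ is closest: same manner (approximant), place distance 2 (labiovelar→palatal), same voicing; total 2. Next closest is /ŋ/ at distance 5.

j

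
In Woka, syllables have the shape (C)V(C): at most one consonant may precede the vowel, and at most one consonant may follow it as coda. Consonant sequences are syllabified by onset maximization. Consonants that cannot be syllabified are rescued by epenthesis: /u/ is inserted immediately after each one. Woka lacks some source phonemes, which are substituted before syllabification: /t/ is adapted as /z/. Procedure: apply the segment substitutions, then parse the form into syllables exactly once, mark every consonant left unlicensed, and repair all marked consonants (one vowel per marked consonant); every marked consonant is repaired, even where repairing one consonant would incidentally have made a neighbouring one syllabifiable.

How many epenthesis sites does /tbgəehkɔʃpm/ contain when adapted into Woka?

After substitution the input is /zbgəehkɔʃpm/.
The unsyllabifiable consonants are /z/, /b/, /p/, /m/; each receives one epenthetic vowel.

4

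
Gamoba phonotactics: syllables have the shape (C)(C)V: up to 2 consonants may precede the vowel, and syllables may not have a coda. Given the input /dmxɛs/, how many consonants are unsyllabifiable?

2

Syllabifying with onset maximization leaves /d/, /s/ stranded (no codas are permitted; onsets may contain at most 2 consonants).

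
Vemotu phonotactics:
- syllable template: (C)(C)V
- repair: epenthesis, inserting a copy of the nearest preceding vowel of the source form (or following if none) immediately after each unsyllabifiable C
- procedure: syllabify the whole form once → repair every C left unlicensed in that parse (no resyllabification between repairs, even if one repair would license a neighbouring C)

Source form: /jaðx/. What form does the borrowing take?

Under (C)(C)V, the unsyllabifiable consonants are /ð/, /x/ (no codas are permitted; onsets may contain at most 2 consonants).
Inserting the epenthetic vowel yields /ð/ → /ða/, /x/ → /xa/.

jaðaxa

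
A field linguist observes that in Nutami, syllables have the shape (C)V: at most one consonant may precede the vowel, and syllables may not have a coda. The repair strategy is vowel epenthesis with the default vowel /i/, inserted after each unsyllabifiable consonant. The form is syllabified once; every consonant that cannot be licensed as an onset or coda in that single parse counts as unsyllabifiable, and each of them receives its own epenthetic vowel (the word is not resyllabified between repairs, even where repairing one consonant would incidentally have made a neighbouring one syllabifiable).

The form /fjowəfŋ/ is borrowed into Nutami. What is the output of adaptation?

fijowəfiŋi

The consonants /f/, /f/, /ŋ/ cannot be parsed into a legal (C)V syllable (no codas are permitted; onsets are limited to one consonant).
Epenthesis after each stranded consonant: /f/ → /fi/, /f/ → /fi/, /ŋ/ → /ŋi/.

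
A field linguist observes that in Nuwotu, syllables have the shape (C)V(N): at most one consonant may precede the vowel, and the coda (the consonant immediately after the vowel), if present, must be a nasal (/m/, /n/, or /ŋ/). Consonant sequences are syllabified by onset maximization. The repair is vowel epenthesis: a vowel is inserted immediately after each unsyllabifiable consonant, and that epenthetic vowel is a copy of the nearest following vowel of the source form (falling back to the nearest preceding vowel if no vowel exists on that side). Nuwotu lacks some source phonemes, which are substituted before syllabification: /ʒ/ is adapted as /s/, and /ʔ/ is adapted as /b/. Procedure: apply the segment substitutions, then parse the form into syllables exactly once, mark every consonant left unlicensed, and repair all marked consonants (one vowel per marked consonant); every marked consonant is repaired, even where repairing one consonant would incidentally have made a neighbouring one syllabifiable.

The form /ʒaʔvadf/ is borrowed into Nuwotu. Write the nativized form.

sabavadafa

Substitution: /ʒ/ → /s/, /ʔ/ → /b/, giving /sabvadf/.
The consonants /b/, /d/, /f/ cannot be parsed into a legal (C)V(N) syllable (only a nasal (/m/, /n/, or /ŋ/) is licensed in coda position; onsets are limited to one consonant).
Epenthesis after each stranded consonant: /b/ → /ba/, /d/ → /da/, /f/ → /fa/.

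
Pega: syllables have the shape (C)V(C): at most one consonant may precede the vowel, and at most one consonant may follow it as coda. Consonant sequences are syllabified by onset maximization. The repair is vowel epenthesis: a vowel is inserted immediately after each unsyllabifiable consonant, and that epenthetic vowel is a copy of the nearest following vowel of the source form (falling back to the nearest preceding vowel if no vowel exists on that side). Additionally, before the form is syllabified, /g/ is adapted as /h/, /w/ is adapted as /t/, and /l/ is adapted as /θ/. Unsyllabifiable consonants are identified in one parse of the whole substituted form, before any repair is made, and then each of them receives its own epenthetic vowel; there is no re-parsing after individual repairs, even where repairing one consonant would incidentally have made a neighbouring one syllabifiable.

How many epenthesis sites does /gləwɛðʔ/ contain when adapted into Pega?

2

After substitution the input is /hθətɛðʔ/.
The unsyllabifiable consonants are /h/, /ʔ/; each receives one epenthetic vowel.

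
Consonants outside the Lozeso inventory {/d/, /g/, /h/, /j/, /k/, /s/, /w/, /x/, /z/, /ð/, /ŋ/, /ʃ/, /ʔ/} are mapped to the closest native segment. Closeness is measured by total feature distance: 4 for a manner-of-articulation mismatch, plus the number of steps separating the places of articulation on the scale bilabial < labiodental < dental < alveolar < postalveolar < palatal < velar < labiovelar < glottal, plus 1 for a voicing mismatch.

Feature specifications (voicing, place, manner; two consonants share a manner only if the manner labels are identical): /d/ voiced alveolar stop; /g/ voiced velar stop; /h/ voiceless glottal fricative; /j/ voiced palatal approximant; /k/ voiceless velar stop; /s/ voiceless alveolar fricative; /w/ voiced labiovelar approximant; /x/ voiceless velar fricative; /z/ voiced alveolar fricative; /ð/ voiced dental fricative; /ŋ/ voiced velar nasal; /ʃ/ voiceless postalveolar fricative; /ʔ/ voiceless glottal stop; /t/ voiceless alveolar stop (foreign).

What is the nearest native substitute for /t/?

d

/d/ is closest: same manner (stop), place distance 0 (alveolar→alveolar), voicing differs (+1); total 1. Next closest is /k/ at distance 3.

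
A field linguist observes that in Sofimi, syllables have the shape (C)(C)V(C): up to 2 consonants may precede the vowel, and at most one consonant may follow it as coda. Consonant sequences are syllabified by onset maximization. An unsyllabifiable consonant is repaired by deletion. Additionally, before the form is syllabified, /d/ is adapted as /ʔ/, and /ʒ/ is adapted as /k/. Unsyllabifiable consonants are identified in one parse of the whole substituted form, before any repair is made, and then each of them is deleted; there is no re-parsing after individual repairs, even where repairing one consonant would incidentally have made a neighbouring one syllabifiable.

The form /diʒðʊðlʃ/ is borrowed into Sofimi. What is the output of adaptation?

ʔikðʊð

Substitution: /d/ → /ʔ/, /ʒ/ → /k/, giving /ʔikðʊðlʃ/.
Under (C)(C)V(C), the unsyllabifiable consonants are /l/, /ʃ/ (at most one coda consonant is licensed; onsets may contain at most 2 consonants).
Deleting the stranded consonants removes /l/, /ʃ/.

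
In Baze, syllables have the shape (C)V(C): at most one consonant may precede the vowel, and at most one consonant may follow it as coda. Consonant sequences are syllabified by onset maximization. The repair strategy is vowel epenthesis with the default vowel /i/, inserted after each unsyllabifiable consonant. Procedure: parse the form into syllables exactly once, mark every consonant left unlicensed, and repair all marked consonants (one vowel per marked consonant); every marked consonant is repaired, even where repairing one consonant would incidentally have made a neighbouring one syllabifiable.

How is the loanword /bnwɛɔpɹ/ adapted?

biniwɛɔpɹi

Under (C)V(C), the unsyllabifiable consonants are /b/, /n/, /ɹ/ (at most one coda consonant is licensed; onsets are limited to one consonant).
Inserting the epenthetic vowel yields /b/ → /bi/, /n/ → /ni/, /ɹ/ → /ɹi/.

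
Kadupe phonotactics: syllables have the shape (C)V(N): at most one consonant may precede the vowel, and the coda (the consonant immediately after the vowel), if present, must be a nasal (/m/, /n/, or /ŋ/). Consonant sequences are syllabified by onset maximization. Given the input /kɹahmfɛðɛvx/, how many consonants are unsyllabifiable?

Syllabifying with onset maximization leaves /k/, /h/, /m/, /v/, /x/ stranded (only a nasal (/m/, /n/, or /ŋ/) is licensed in coda position; onsets are limited to one consonant).

5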